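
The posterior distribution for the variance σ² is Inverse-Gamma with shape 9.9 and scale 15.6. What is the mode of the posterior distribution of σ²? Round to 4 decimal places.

1.4312

Mode = β/(α+1) = 15.6/10.9 = 1.4312.
Mean = β/(α−1) = 15.6/8.9 = 1.7528.
This is the posterior mode — the MAP estimate.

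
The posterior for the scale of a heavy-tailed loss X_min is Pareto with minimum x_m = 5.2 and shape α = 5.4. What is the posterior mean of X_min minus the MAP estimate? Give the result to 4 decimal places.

1.1818

The Pareto density is strictly decreasing on [x_m, ∞), so the mode is x_m = 5.2000.
Mean = α·x_m/(α−1) = 5.4·5.2/4.4 = 6.3818.
Difference = 6.3818 − 5.2000 = 1.1818.
The posterior is right-skewed, so the mean exceeds the mode.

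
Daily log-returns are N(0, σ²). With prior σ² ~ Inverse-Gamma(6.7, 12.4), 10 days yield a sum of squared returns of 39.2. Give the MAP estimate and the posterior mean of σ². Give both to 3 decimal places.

Posterior: Inverse-Gamma(shape = 6.7+10/2 = 11.7, scale = 12.4+39.2/2 = 32.0).
Mode = β/(α+1) = 32.0/12.7 = 2.520.
Mean = β/(α−1) = 32.0/10.7 = 2.991.

MAP = 2.520, posterior mean = 2.991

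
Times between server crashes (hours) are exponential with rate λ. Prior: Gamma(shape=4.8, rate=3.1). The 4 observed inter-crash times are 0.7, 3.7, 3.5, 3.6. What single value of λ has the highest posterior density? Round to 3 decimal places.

0.534

Σ times = 11.5. Posterior: Gamma(shape = 4.8+4 = 8.8, rate = 3.1+11.5 = 14.6).
Mode = (α−1)/β = 7.8/14.6 = 0.534.
Mean = α/β = 8.8/14.6 = 0.603.
This is the posterior mode — the MAP estimate.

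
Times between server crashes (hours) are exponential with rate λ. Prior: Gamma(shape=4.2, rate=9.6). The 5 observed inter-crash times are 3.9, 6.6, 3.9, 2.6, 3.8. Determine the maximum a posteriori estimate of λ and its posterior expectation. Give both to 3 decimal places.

Σ times = 20.8. Posterior: Gamma(shape = 4.2+5 = 9.2, rate = 9.6+20.8 = 30.4).
Mode = (α−1)/β = 8.2/30.4 = 0.270.
Mean = α/β = 9.2/30.4 = 0.303.

maximum a posteriori estimate = 0.270, posterior expectation = 0.303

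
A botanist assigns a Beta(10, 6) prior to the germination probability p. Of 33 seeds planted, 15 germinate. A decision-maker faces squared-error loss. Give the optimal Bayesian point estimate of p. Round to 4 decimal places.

Posterior: Beta(10+15, 6+18) = Beta(25, 24).
Mode = (25−1)/(25+24−2) = 24/47 = 0.5106.
Mean = 25/(25+24) = 25/49 = 0.5102.
Squared-error loss ⇒ the optimal estimator is the posterior mean.

0.5102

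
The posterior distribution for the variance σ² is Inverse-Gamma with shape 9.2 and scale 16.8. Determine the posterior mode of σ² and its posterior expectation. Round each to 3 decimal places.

MAP: 1.647. Posterior mean: 2.049.

Mode = β/(α+1) = 16.8/10.2 = 1.647.
Mean = β/(α−1) = 16.8/8.2 = 2.049.
Mean > mode: the posterior has a right tail.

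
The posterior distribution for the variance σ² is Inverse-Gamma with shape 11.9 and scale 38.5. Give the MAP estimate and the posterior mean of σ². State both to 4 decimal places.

MAP = 2.9845; posterior mean = 3.5321

Mode = β/(α+1) = 38.5/12.9 = 2.9845.
Mean = β/(α−1) = 38.5/10.9 = 3.5321.
Right-skewed posterior ⇒ mode < mean.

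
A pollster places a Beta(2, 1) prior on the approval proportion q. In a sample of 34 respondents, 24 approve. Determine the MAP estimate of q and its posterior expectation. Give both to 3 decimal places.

Posterior: Beta(2+24, 1+10) = Beta(26, 11).
Mode = (26−1)/(26+11−2) = 25/35 = 0.714.
Mean = 26/(26+11) = 26/37 = 0.703.

MAP = 0.714; posterior mean = 0.703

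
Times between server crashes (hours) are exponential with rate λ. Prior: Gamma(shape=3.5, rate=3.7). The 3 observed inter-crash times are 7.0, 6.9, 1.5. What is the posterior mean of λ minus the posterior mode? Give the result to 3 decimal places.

Σ times = 15.4. Posterior: Gamma(shape = 3.5+3 = 6.5, rate = 3.7+15.4 = 19.1).
Mode = (α−1)/β = 5.5/19.1 = 0.288.
Mean = α/β = 6.5/19.1 = 0.340.
Difference = 0.340 − 0.288 = 0.052.

0.052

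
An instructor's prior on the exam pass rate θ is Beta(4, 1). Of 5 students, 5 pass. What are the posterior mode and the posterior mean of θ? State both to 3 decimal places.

θ_MAP = 1.000, E[θ|data] = 0.900

Posterior: Beta(4+5, 1+0) = Beta(9, 1).
Since β = 1 ≤ 1 and α > 1, the Beta density is monotone increasing on [0,1]; the mode is at 1.
Mean = 9/(9+1) = 0.900.
Left-skewed posterior ⇒ mean < mode.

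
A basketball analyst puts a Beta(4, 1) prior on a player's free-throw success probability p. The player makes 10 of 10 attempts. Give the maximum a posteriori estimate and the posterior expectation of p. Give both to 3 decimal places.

MAP: 1.000. Posterior mean: 0.933.

Posterior: Beta(4+10, 1+0) = Beta(14, 1).
Since β = 1 ≤ 1 and α > 1, the Beta density is monotone increasing on [0,1]; the mode is at 1.
Mean = 14/(14+1) = 0.933.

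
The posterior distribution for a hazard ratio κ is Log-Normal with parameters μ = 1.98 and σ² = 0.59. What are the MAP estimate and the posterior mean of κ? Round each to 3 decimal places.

Mode = exp(μ − σ²) = exp(1.39) = 4.015.
Mean = exp(μ + σ²/2) = exp(2.275) = 9.728.

MAP: 4.015. Posterior mean: 9.728.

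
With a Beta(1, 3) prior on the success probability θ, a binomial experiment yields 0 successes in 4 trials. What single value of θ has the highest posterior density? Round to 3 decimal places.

0.000

Posterior: Beta(1+0, 3+4) = Beta(1, 7).
Since α = 1 ≤ 1 and β > 1, the Beta density is monotone decreasing on [0,1]; the mode is at 0.
Mean = 1/(1+7) = 0.125.
This is the posterior mode — the MAP estimate.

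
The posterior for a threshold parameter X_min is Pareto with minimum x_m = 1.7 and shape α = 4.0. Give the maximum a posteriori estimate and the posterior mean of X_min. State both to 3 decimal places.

MAP = 1.700; posterior mean = 2.267

The Pareto density is strictly decreasing on [x_m, ∞), so the mode is x_m = 1.700.
Mean = α·x_m/(α−1) = 4.0·1.7/3.0 = 2.267.
The posterior is right-skewed, so the mean exceeds the mode.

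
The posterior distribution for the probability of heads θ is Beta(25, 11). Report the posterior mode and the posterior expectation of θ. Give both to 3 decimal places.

MAP = 0.706; posterior mean = 0.694

Mode = (25−1)/(25+11−2) = 24/34 = 0.706.
Mean = 25/(25+11) = 25/36 = 0.694.
Mode > mean: the posterior has a left tail.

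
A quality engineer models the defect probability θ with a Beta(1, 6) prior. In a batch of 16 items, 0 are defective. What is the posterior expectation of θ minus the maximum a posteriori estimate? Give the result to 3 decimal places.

0.043

Posterior: Beta(1+0, 6+16) = Beta(1, 22).
Since α = 1 ≤ 1 and β > 1, the Beta density is monotone decreasing on [0,1]; the mode is at 0.
Mean = 1/(1+22) = 0.043.
Difference = 0.043 − 0.000 = 0.043.
The mean is pulled above the mode by the posterior's right skew.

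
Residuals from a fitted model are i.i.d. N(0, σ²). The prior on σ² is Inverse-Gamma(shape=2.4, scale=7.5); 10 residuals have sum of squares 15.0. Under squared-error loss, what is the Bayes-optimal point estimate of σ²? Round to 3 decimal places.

Posterior: Inverse-Gamma(shape = 2.4+10/2 = 7.4, scale = 7.5+15.0/2 = 15.0).
Mode = β/(α+1) = 15.0/8.4 = 1.786.
Mean = β/(α−1) = 15.0/6.4 = 2.344.
Squared-error loss ⇒ the optimal estimator is the posterior mean.

2.344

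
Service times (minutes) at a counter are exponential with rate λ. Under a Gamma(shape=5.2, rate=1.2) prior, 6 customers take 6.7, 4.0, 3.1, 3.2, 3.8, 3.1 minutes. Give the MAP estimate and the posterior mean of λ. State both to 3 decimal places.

Σ times = 23.9. Posterior: Gamma(shape = 5.2+6 = 11.2, rate = 1.2+23.9 = 25.1).
Mode = (α−1)/β = 10.2/25.1 = 0.406.
Mean = α/β = 11.2/25.1 = 0.446.
Mean > mode: the posterior has a right tail.

MAP estimate = 0.406, posterior mean = 0.446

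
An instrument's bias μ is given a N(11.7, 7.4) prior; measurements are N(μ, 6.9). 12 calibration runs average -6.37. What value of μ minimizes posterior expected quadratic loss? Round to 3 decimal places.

Posterior for μ is Normal. Precision-weighted mean: (1/7.4·11.7 + 12/6.9·-6.37) / (1/7.4 + 12/6.9) = -5.067.
A Normal posterior is symmetric, so mode = mean.
Quadratic loss ⇒ the optimal estimator is the posterior mean.

-5.067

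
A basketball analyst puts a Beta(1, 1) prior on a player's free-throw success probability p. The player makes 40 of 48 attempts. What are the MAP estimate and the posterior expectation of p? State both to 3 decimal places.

Posterior: Beta(1+40, 1+8) = Beta(41, 9).
Mode = (41−1)/(41+9−2) = 40/48 = 0.833.
Mean = 41/(41+9) = 41/50 = 0.820.

MAP = 0.833; posterior mean = 0.820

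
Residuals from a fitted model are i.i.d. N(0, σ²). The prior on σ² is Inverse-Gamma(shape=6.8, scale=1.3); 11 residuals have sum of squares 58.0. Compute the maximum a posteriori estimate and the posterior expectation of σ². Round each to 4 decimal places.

Posterior: Inverse-Gamma(shape = 6.8+11/2 = 12.3, scale = 1.3+58.0/2 = 30.3).
Mode = β/(α+1) = 30.3/13.3 = 2.2782.
Mean = β/(α−1) = 30.3/11.3 = 2.6814.
Mean > mode: the posterior has a right tail.

σ²_MAP = 2.2782, E[σ²|data] = 2.6814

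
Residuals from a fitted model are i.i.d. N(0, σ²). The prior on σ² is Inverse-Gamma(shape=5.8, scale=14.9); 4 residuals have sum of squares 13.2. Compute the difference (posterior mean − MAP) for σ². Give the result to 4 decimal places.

Posterior: Inverse-Gamma(shape = 5.8+4/2 = 7.8, scale = 14.9+13.2/2 = 21.5).
Mode = β/(α+1) = 21.5/8.8 = 2.4432.
Mean = β/(α−1) = 21.5/6.8 = 3.1618.
Difference = 3.1618 − 2.4432 = 0.7186.
The mean is pulled above the mode by the posterior's right skew.

0.7186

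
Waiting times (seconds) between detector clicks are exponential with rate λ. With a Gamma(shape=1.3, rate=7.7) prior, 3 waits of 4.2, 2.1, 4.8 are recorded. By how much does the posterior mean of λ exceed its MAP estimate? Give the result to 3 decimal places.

0.053

Σ times = 11.1. Posterior: Gamma(shape = 1.3+3 = 4.3, rate = 7.7+11.1 = 18.8).
Mode = (α−1)/β = 3.3/18.8 = 0.176.
Mean = α/β = 4.3/18.8 = 0.229.
Difference = 0.229 − 0.176 = 0.053.
The mean is pulled above the mode by the posterior's right skew.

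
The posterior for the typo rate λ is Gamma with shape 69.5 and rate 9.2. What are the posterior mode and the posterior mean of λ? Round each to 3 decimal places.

posterior mode = 7.446, posterior mean = 7.554

Mode = (α−1)/β = 68.5/9.2 = 7.446.
Mean = α/β = 69.5/9.2 = 7.554.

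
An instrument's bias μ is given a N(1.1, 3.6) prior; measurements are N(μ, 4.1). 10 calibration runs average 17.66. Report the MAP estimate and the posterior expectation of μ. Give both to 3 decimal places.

Posterior for μ is Normal. Precision-weighted mean: (1/3.6·1.1 + 10/4.1·17.66) / (1/3.6 + 10/4.1) = 15.967.
A Normal posterior is symmetric, so mode = mean.

MAP estimate = 15.967, posterior expectation = 15.967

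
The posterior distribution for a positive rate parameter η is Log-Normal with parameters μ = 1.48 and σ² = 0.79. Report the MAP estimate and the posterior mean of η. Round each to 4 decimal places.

Mode = exp(μ − σ²) = exp(0.69) = 1.9937.
Mean = exp(μ + σ²/2) = exp(1.875) = 6.5208.
The mean is pulled above the mode by the posterior's right skew.

MAP: 1.9937. Posterior mean: 6.5208.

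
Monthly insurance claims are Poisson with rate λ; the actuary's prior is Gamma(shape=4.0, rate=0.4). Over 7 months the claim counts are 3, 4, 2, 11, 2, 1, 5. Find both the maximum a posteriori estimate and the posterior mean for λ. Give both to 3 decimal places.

Σ counts = 28. Posterior: Gamma(shape = 4.0+28 = 32.0, rate = 0.4+7 = 7.4).
Mode = (α−1)/β = 31.0/7.4 = 4.189.
Mean = α/β = 32.0/7.4 = 4.324.
Mean > mode: the posterior has a right tail.

maximum a posteriori estimate = 4.189, posterior mean = 4.324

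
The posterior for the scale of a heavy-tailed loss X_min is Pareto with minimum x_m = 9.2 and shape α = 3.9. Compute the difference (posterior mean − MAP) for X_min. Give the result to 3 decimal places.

The Pareto density is strictly decreasing on [x_m, ∞), so the mode is x_m = 9.200.
Mean = α·x_m/(α−1) = 3.9·9.2/2.9 = 12.372.
Difference = 12.372 − 9.200 = 3.172.

3.172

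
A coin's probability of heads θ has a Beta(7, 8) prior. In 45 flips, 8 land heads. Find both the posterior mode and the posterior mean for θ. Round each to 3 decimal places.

Posterior: Beta(7+8, 8+37) = Beta(15, 45).
Mode = (15−1)/(15+45−2) = 14/58 = 0.241.
Mean = 15/(15+45) = 15/60 = 0.250.
The posterior is right-skewed, so the mean exceeds the mode.

θ_MAP = 0.241, E[θ|data] = 0.250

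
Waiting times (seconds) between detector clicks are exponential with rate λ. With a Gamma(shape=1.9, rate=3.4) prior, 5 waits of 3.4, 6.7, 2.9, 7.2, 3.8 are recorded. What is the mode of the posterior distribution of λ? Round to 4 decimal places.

Σ times = 24.0. Posterior: Gamma(shape = 1.9+5 = 6.9, rate = 3.4+24.0 = 27.4).
Mode = (α−1)/β = 5.9/27.4 = 0.2153.
Mean = α/β = 6.9/27.4 = 0.2518.
This is the posterior mode — the MAP estimate.

0.2153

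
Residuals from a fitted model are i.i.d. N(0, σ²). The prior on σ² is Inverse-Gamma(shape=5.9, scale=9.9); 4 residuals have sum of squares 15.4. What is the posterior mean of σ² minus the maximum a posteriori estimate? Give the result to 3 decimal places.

0.573

Posterior: Inverse-Gamma(shape = 5.9+4/2 = 7.9, scale = 9.9+15.4/2 = 17.6).
Mode = β/(α+1) = 17.6/8.9 = 1.978.
Mean = β/(α−1) = 17.6/6.9 = 2.551.
Difference = 2.551 − 1.978 = 0.573.
Mean > mode: the posterior has a right tail.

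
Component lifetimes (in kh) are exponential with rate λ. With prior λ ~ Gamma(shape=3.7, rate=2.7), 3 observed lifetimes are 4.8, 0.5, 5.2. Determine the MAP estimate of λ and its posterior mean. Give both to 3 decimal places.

Σ times = 10.5. Posterior: Gamma(shape = 3.7+3 = 6.7, rate = 2.7+10.5 = 13.2).
Mode = (α−1)/β = 5.7/13.2 = 0.432.
Mean = α/β = 6.7/13.2 = 0.508.

MAP = 0.432, posterior mean = 0.508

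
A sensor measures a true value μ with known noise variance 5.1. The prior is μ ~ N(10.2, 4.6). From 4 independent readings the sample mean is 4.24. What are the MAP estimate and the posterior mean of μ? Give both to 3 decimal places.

MAP estimate = 5.533, posterior mean = 5.533

Posterior for μ is Normal. Precision-weighted mean: (1/4.6·10.2 + 4/5.1·4.24) / (1/4.6 + 4/5.1) = 5.533.
A Normal posterior is symmetric, so mode = mean.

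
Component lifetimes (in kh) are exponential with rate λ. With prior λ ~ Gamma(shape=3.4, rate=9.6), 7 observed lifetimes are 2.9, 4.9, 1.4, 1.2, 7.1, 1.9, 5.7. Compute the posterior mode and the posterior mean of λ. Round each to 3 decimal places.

Σ times = 25.1. Posterior: Gamma(shape = 3.4+7 = 10.4, rate = 9.6+25.1 = 34.7).
Mode = (α−1)/β = 9.4/34.7 = 0.271.
Mean = α/β = 10.4/34.7 = 0.300.
The mean is pulled above the mode by the posterior's right skew.

MAP = 0.271, posterior mean = 0.300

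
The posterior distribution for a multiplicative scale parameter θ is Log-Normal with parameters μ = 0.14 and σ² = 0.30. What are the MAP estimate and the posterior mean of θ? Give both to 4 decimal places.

Mode = exp(μ − σ²) = exp(-0.16) = 0.8521.
Mean = exp(μ + σ²/2) = exp(0.290) = 1.3364.
The mean is pulled above the mode by the posterior's right skew.

MAP = 0.8521; posterior mean = 1.3364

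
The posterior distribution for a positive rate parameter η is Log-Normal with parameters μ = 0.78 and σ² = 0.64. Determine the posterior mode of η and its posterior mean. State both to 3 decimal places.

posterior mode = 1.150, posterior mean = 3.004

Mode = exp(μ − σ²) = exp(0.14) = 1.150.
Mean = exp(μ + σ²/2) = exp(1.100) = 3.004.
Right-skewed posterior ⇒ mode < mean.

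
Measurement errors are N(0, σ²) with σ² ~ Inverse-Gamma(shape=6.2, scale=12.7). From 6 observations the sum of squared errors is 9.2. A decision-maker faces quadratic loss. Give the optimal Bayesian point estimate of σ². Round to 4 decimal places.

2.1098

Posterior: Inverse-Gamma(shape = 6.2+6/2 = 9.2, scale = 12.7+9.2/2 = 17.3).
Mode = β/(α+1) = 17.3/10.2 = 1.6961.
Mean = β/(α−1) = 17.3/8.2 = 2.1098.
Quadratic loss ⇒ the optimal estimator is the posterior mean.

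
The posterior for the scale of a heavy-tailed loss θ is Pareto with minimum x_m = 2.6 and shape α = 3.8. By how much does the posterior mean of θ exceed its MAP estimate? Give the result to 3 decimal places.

The Pareto density is strictly decreasing on [x_m, ∞), so the mode is x_m = 2.600.
Mean = α·x_m/(α−1) = 3.8·2.6/2.8 = 3.529.
Difference = 3.529 − 2.600 = 0.929.
The posterior is right-skewed, so the mean exceeds the mode.

0.929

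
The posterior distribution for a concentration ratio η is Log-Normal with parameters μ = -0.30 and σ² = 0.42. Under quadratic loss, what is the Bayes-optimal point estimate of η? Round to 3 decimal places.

0.914

Mode = exp(μ − σ²) = exp(-0.72) = 0.487.
Mean = exp(μ + σ²/2) = exp(-0.090) = 0.914.
Quadratic loss ⇒ the optimal estimator is the posterior mean.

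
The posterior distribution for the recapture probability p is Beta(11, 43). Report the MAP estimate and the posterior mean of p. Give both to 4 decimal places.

Mode = (11−1)/(11+43−2) = 10/52 = 0.1923.
Mean = 11/(11+43) = 11/54 = 0.2037.

MAP: 0.1923. Posterior mean: 0.2037.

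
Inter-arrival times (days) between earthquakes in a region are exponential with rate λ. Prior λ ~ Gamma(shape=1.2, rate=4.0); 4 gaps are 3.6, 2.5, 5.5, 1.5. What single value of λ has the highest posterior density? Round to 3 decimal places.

Σ times = 13.1. Posterior: Gamma(shape = 1.2+4 = 5.2, rate = 4.0+13.1 = 17.1).
Mode = (α−1)/β = 4.2/17.1 = 0.246.
Mean = α/β = 5.2/17.1 = 0.304.
This is the posterior mode — the MAP estimate.

0.246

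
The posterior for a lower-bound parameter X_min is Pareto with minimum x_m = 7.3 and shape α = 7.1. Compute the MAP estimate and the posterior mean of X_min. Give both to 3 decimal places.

The Pareto density is strictly decreasing on [x_m, ∞), so the mode is x_m = 7.300.
Mean = α·x_m/(α−1) = 7.1·7.3/6.1 = 8.497.
The mean is pulled above the mode by the posterior's right skew.

MAP = 7.300, posterior mean = 8.497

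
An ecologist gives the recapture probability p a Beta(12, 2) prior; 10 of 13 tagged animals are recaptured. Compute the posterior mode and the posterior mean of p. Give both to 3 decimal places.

MAP = 0.840; posterior mean = 0.815

Posterior: Beta(12+10, 2+3) = Beta(22, 5).
Mode = (22−1)/(22+5−2) = 21/25 = 0.840.
Mean = 22/(22+5) = 22/27 = 0.815.
The mean is pulled below the mode by the posterior's left skew.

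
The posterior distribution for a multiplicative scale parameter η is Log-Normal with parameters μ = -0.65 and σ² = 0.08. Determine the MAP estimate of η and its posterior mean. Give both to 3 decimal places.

MAP: 0.482. Posterior mean: 0.543.

Mode = exp(μ − σ²) = exp(-0.73) = 0.482.
Mean = exp(μ + σ²/2) = exp(-0.610) = 0.543.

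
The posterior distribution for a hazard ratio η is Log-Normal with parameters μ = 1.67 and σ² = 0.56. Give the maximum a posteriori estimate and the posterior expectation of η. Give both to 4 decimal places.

Mode = exp(μ − σ²) = exp(1.11) = 3.0344.
Mean = exp(μ + σ²/2) = exp(1.950) = 7.0287.
The mean is pulled above the mode by the posterior's right skew.

MAP = 3.0344, posterior mean = 7.0287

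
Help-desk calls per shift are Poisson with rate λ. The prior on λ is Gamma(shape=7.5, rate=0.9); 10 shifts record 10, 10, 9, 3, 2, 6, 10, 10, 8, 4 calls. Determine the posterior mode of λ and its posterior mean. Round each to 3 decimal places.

posterior mode = 7.202, posterior mean = 7.294

Σ counts = 72. Posterior: Gamma(shape = 7.5+72 = 79.5, rate = 0.9+10 = 10.9).
Mode = (α−1)/β = 78.5/10.9 = 7.202.
Mean = α/β = 79.5/10.9 = 7.294.
The posterior is right-skewed, so the mean exceeds the mode.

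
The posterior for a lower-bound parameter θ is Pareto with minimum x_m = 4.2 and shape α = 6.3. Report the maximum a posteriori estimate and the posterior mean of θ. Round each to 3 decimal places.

θ_MAP = 4.200, E[θ|data] = 4.992

The Pareto density is strictly decreasing on [x_m, ∞), so the mode is x_m = 4.200.
Mean = α·x_m/(α−1) = 6.3·4.2/5.3 = 4.992.
Mean > mode: the posterior has a right tail.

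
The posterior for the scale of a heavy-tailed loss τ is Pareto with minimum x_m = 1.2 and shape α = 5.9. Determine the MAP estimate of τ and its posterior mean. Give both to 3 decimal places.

The Pareto density is strictly decreasing on [x_m, ∞), so the mode is x_m = 1.200.
Mean = α·x_m/(α−1) = 5.9·1.2/4.9 = 1.445.

MAP: 1.200. Posterior mean: 1.445.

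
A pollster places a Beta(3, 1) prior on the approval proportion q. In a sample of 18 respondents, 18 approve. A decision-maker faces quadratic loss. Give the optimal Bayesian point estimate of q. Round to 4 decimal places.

0.9545

Posterior: Beta(3+18, 1+0) = Beta(21, 1).
Since β = 1 ≤ 1 and α > 1, the Beta density is monotone increasing on [0,1]; the mode is at 1.
Mean = 21/(21+1) = 0.9545.
Quadratic loss ⇒ the optimal estimator is the posterior mean.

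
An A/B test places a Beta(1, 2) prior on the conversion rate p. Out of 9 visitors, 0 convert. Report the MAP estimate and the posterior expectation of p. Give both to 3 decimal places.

Posterior: Beta(1+0, 2+9) = Beta(1, 11).
Since α = 1 ≤ 1 and β > 1, the Beta density is monotone decreasing on [0,1]; the mode is at 0.
Mean = 1/(1+11) = 0.083.

MAP: 0.000. Posterior mean: 0.083.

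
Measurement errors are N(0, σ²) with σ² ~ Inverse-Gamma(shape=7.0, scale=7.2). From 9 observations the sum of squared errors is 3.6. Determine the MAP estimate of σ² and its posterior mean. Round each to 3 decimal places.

MAP estimate = 0.720, posterior mean = 0.857

Posterior: Inverse-Gamma(shape = 7.0+9/2 = 11.5, scale = 7.2+3.6/2 = 9.0).
Mode = β/(α+1) = 9.0/12.5 = 0.720.
Mean = β/(α−1) = 9.0/10.5 = 0.857.
Mean > mode: the posterior has a right tail.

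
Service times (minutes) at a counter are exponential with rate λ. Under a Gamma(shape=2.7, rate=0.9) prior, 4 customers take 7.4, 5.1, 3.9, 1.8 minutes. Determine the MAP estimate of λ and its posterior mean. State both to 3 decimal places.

Σ times = 18.2. Posterior: Gamma(shape = 2.7+4 = 6.7, rate = 0.9+18.2 = 19.1).
Mode = (α−1)/β = 5.7/19.1 = 0.298.
Mean = α/β = 6.7/19.1 = 0.351.

MAP: 0.298. Posterior mean: 0.351.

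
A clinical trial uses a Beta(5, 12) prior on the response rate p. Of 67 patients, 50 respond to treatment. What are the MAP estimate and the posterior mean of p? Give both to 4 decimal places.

Posterior: Beta(5+50, 12+17) = Beta(55, 29).
Mode = (55−1)/(55+29−2) = 54/82 = 0.6585.
Mean = 55/(55+29) = 55/84 = 0.6548.

MAP estimate = 0.6585, posterior mean = 0.6548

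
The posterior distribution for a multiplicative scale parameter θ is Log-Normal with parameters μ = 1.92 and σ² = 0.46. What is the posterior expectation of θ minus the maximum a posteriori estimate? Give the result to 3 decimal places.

Mode = exp(μ − σ²) = exp(1.46) = 4.306.
Mean = exp(μ + σ²/2) = exp(2.150) = 8.585.
Difference = 8.585 − 4.306 = 4.279.
The posterior is right-skewed, so the mean exceeds the mode.

4.279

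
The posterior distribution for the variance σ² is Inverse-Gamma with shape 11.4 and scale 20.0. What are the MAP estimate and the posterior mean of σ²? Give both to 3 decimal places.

MAP = 1.613, posterior mean = 1.923

Mode = β/(α+1) = 20.0/12.4 = 1.613.
Mean = β/(α−1) = 20.0/10.4 = 1.923.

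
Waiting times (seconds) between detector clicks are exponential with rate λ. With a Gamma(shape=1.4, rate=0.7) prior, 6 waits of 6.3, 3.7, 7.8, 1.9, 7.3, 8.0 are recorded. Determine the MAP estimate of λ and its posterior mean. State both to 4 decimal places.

MAP: 0.1793. Posterior mean: 0.2073.

Σ times = 35.0. Posterior: Gamma(shape = 1.4+6 = 7.4, rate = 0.7+35.0 = 35.7).
Mode = (α−1)/β = 6.4/35.7 = 0.1793.
Mean = α/β = 7.4/35.7 = 0.2073.
Right-skewed posterior ⇒ mode < mean.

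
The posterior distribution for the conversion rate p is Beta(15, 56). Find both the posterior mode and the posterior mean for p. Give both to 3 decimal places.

MAP = 0.203; posterior mean = 0.211

Mode = (15−1)/(15+56−2) = 14/69 = 0.203.
Mean = 15/(15+56) = 15/71 = 0.211.
Mean > mode: the posterior has a right tail.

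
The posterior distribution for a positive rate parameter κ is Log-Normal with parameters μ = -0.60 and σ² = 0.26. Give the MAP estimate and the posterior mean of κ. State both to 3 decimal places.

MAP = 0.423, posterior mean = 0.625

Mode = exp(μ − σ²) = exp(-0.86) = 0.423.
Mean = exp(μ + σ²/2) = exp(-0.470) = 0.625.
Mean > mode: the posterior has a right tail.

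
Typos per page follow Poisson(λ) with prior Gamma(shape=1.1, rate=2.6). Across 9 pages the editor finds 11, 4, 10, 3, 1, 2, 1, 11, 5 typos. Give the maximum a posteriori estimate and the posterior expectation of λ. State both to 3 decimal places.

Σ counts = 48. Posterior: Gamma(shape = 1.1+48 = 49.1, rate = 2.6+9 = 11.6).
Mode = (α−1)/β = 48.1/11.6 = 4.147.
Mean = α/β = 49.1/11.6 = 4.233.
Mean > mode: the posterior has a right tail.

maximum a posteriori estimate = 4.147, posterior expectation = 4.233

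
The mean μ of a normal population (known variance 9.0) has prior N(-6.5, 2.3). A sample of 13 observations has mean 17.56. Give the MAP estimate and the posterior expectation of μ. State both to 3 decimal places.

MAP = 11.993, posterior mean = 11.993

Posterior for μ is Normal. Precision-weighted mean: (1/2.3·-6.5 + 13/9.0·17.56) / (1/2.3 + 13/9.0) = 11.993.
A Normal posterior is symmetric, so mode = mean.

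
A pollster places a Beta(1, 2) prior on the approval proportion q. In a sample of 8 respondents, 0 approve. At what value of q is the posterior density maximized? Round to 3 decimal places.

0.000

Posterior: Beta(1+0, 2+8) = Beta(1, 10).
Since α = 1 ≤ 1 and β > 1, the Beta density is monotone decreasing on [0,1]; the mode is at 0.
Mean = 1/(1+10) = 0.091.
This is the posterior mode — the MAP estimate.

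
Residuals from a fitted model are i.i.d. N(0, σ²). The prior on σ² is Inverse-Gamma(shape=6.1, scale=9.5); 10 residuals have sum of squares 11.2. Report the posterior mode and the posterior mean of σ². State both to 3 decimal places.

posterior mode = 1.248, posterior mean = 1.495

Posterior: Inverse-Gamma(shape = 6.1+10/2 = 11.1, scale = 9.5+11.2/2 = 15.1).
Mode = β/(α+1) = 15.1/12.1 = 1.248.
Mean = β/(α−1) = 15.1/10.1 = 1.495.
The mean is pulled above the mode by the posterior's right skew.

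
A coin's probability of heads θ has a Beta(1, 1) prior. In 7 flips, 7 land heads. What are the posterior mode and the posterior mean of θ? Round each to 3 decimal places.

Posterior: Beta(1+7, 1+0) = Beta(8, 1).
Since β = 1 ≤ 1 and α > 1, the Beta density is monotone increasing on [0,1]; the mode is at 1.
Mean = 8/(8+1) = 0.889.

θ_MAP = 1.000, E[θ|data] = 0.889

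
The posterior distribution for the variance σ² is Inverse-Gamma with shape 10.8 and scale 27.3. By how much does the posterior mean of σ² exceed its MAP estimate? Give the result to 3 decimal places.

0.472

Mode = β/(α+1) = 27.3/11.8 = 2.314.
Mean = β/(α−1) = 27.3/9.8 = 2.786.
Difference = 2.786 − 2.314 = 0.472.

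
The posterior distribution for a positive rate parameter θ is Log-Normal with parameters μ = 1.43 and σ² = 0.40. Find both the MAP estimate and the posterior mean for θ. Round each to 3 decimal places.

MAP: 2.801. Posterior mean: 5.104.

Mode = exp(μ − σ²) = exp(1.03) = 2.801.
Mean = exp(μ + σ²/2) = exp(1.630) = 5.104.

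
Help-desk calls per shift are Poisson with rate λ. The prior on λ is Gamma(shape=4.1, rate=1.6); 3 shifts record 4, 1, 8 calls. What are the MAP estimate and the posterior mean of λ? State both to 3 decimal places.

MAP = 3.500; posterior mean = 3.717

Σ counts = 13. Posterior: Gamma(shape = 4.1+13 = 17.1, rate = 1.6+3 = 4.6).
Mode = (α−1)/β = 16.1/4.6 = 3.500.
Mean = α/β = 17.1/4.6 = 3.717.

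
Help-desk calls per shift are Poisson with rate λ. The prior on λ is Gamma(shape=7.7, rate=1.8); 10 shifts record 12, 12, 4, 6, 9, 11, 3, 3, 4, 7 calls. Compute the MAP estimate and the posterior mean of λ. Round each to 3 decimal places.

λ_MAP = 6.585, E[λ|data] = 6.669

Σ counts = 71. Posterior: Gamma(shape = 7.7+71 = 78.7, rate = 1.8+10 = 11.8).
Mode = (α−1)/β = 77.7/11.8 = 6.585.
Mean = α/β = 78.7/11.8 = 6.669.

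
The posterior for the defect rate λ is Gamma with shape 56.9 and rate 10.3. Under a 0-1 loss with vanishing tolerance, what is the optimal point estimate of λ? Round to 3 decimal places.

5.427

Mode = (α−1)/β = 55.9/10.3 = 5.427.
Mean = α/β = 56.9/10.3 = 5.524.
This is the posterior mode — the MAP estimate.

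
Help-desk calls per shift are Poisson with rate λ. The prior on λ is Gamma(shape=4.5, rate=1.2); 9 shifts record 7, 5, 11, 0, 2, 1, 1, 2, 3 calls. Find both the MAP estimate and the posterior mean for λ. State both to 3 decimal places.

Σ counts = 32. Posterior: Gamma(shape = 4.5+32 = 36.5, rate = 1.2+9 = 10.2).
Mode = (α−1)/β = 35.5/10.2 = 3.480.
Mean = α/β = 36.5/10.2 = 3.578.

MAP estimate = 3.480, posterior mean = 3.578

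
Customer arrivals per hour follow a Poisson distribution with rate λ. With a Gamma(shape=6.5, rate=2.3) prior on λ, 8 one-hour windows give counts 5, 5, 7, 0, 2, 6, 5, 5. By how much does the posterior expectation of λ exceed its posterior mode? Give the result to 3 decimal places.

0.097

Σ counts = 35. Posterior: Gamma(shape = 6.5+35 = 41.5, rate = 2.3+8 = 10.3).
Mode = (α−1)/β = 40.5/10.3 = 3.932.
Mean = α/β = 41.5/10.3 = 4.029.
Difference = 4.029 − 3.932 = 0.097.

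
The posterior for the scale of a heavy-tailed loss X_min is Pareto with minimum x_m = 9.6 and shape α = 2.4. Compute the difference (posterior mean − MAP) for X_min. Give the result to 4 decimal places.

6.8571

The Pareto density is strictly decreasing on [x_m, ∞), so the mode is x_m = 9.6000.
Mean = α·x_m/(α−1) = 2.4·9.6/1.4 = 16.4571.
Difference = 16.4571 − 9.6000 = 6.8571.
The mean is pulled above the mode by the posterior's right skew.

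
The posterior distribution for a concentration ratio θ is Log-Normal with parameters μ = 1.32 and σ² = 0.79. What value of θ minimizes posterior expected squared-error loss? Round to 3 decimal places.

Mode = exp(μ − σ²) = exp(0.53) = 1.699.
Mean = exp(μ + σ²/2) = exp(1.715) = 5.557.
Squared-error loss ⇒ the optimal estimator is the posterior mean.

5.557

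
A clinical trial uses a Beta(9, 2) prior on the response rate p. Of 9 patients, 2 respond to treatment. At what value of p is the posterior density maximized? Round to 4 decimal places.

0.5556

Posterior: Beta(9+2, 2+7) = Beta(11, 9).
Mode = (11−1)/(11+9−2) = 10/18 = 0.5556.
Mean = 11/(11+9) = 11/20 = 0.5500.
This is the posterior mode — the MAP estimate.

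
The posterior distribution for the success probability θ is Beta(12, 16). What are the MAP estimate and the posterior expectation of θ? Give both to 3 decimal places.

Mode = (12−1)/(12+16−2) = 11/26 = 0.423.
Mean = 12/(12+16) = 12/28 = 0.429.

θ_MAP = 0.423, E[θ|data] = 0.429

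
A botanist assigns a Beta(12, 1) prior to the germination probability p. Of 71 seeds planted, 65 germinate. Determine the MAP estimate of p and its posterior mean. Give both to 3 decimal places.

MAP = 0.927; posterior mean = 0.917

Posterior: Beta(12+65, 1+6) = Beta(77, 7).
Mode = (77−1)/(77+7−2) = 76/82 = 0.927.
Mean = 77/(77+7) = 77/84 = 0.917.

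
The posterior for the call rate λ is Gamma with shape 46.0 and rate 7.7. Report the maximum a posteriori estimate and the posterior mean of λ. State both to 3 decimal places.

MAP = 5.844; posterior mean = 5.974

Mode = (α−1)/β = 45.0/7.7 = 5.844.
Mean = α/β = 46.0/7.7 = 5.974.
Right-skewed posterior ⇒ mode < mean.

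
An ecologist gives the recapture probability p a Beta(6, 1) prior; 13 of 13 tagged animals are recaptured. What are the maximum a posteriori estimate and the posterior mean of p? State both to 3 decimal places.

MAP: 1.000. Posterior mean: 0.950.

Posterior: Beta(6+13, 1+0) = Beta(19, 1).
Since β = 1 ≤ 1 and α > 1, the Beta density is monotone increasing on [0,1]; the mode is at 1.
Mean = 19/(19+1) = 0.950.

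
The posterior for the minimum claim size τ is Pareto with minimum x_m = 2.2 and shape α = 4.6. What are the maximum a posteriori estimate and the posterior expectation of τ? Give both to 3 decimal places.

The Pareto density is strictly decreasing on [x_m, ∞), so the mode is x_m = 2.200.
Mean = α·x_m/(α−1) = 4.6·2.2/3.6 = 2.811.
Right-skewed posterior ⇒ mode < mean.

MAP = 2.200, posterior mean = 2.811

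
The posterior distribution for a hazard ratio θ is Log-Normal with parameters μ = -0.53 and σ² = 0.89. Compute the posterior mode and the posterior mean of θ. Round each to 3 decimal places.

Mode = exp(μ − σ²) = exp(-1.42) = 0.242.
Mean = exp(μ + σ²/2) = exp(-0.085) = 0.919.

posterior mode = 0.242, posterior mean = 0.919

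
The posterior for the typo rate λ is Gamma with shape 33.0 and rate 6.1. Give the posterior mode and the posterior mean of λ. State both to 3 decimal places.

Mode = (α−1)/β = 32.0/6.1 = 5.246.
Mean = α/β = 33.0/6.1 = 5.410.

MAP = 5.246; posterior mean = 5.410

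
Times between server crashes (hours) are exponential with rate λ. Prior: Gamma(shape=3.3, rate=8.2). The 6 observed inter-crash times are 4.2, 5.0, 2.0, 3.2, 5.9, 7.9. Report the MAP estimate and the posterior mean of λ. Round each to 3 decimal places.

Σ times = 28.2. Posterior: Gamma(shape = 3.3+6 = 9.3, rate = 8.2+28.2 = 36.4).
Mode = (α−1)/β = 8.3/36.4 = 0.228.
Mean = α/β = 9.3/36.4 = 0.255.

MAP estimate = 0.228, posterior mean = 0.255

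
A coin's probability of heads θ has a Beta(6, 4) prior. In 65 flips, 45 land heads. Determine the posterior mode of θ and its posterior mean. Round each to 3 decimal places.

θ_MAP = 0.685, E[θ|data] = 0.680

Posterior: Beta(6+45, 4+20) = Beta(51, 24).
Mode = (51−1)/(51+24−2) = 50/73 = 0.685.
Mean = 51/(51+24) = 51/75 = 0.680.
The mean is pulled below the mode by the posterior's left skew.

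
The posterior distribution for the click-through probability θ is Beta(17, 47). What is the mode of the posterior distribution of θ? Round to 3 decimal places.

0.258

Mode = (17−1)/(17+47−2) = 16/62 = 0.258.
Mean = 17/(17+47) = 17/64 = 0.266.
This is the posterior mode — the MAP estimate.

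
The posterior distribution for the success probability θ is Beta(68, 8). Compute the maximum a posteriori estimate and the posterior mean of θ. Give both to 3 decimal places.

Mode = (68−1)/(68+8−2) = 67/74 = 0.905.
Mean = 68/(68+8) = 68/76 = 0.895.

MAP = 0.905; posterior mean = 0.895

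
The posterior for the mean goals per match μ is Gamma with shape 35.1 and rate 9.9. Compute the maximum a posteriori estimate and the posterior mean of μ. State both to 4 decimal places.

maximum a posteriori estimate = 3.4444, posterior mean = 3.5455

Mode = (α−1)/β = 34.1/9.9 = 3.4444.
Mean = α/β = 35.1/9.9 = 3.5455.
The mean is pulled above the mode by the posterior's right skew.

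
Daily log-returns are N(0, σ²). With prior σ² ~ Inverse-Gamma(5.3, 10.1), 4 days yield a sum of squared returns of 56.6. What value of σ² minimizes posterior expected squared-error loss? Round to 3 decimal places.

Posterior: Inverse-Gamma(shape = 5.3+4/2 = 7.3, scale = 10.1+56.6/2 = 38.4).
Mode = β/(α+1) = 38.4/8.3 = 4.627.
Mean = β/(α−1) = 38.4/6.3 = 6.095.
Squared-error loss ⇒ the optimal estimator is the posterior mean.

6.095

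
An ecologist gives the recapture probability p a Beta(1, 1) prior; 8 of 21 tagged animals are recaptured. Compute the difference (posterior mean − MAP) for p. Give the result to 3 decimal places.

0.010

Posterior: Beta(1+8, 1+13) = Beta(9, 14).
Mode = (9−1)/(9+14−2) = 8/21 = 0.381.
With a flat prior the MAP equals the MLE, 8/21.
Mean = 9/(9+14) = 9/23 = 0.391.
Difference = 0.391 − 0.381 = 0.010.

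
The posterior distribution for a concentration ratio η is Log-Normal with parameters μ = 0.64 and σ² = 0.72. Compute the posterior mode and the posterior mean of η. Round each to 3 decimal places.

Mode = exp(μ − σ²) = exp(-0.08) = 0.923.
Mean = exp(μ + σ²/2) = exp(1.000) = 2.718.
The posterior is right-skewed, so the mean exceeds the mode.

η_MAP = 0.923, E[η|data] = 2.718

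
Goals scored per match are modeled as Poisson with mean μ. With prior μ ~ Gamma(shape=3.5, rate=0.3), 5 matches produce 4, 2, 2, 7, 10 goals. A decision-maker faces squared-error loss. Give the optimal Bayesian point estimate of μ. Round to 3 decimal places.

5.377

Σ counts = 25. Posterior: Gamma(shape = 3.5+25 = 28.5, rate = 0.3+5 = 5.3).
Mode = (α−1)/β = 27.5/5.3 = 5.189.
Mean = α/β = 28.5/5.3 = 5.377.
Squared-error loss ⇒ the optimal estimator is the posterior mean.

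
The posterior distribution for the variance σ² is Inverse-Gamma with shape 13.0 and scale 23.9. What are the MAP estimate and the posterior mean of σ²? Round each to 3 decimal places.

Mode = β/(α+1) = 23.9/14.0 = 1.707.
Mean = β/(α−1) = 23.9/12.0 = 1.992.
The posterior is right-skewed, so the mean exceeds the mode.

σ²_MAP = 1.707, E[σ²|data] = 1.992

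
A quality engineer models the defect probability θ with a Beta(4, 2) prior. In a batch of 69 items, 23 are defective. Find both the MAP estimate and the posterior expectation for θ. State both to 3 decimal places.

MAP = 0.356; posterior mean = 0.360

Posterior: Beta(4+23, 2+46) = Beta(27, 48).
Mode = (27−1)/(27+48−2) = 26/73 = 0.356.
Mean = 27/(27+48) = 27/75 = 0.360.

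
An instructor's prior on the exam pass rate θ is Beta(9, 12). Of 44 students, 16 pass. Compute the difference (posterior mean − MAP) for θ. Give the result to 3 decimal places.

Posterior: Beta(9+16, 12+28) = Beta(25, 40).
Mode = (25−1)/(25+40−2) = 24/63 = 0.381.
Mean = 25/(25+40) = 25/65 = 0.385.
Difference = 0.385 − 0.381 = 0.004.

0.004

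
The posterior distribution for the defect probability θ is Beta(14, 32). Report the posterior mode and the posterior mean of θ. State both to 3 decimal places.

Mode = (14−1)/(14+32−2) = 13/44 = 0.295.
Mean = 14/(14+32) = 14/46 = 0.304.

MAP = 0.295; posterior mean = 0.304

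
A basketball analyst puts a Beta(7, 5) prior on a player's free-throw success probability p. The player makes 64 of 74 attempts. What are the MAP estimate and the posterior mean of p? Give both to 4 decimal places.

Posterior: Beta(7+64, 5+10) = Beta(71, 15).
Mode = (71−1)/(71+15−2) = 70/84 = 0.8333.
Mean = 71/(71+15) = 71/86 = 0.8256.
Mode > mean: the posterior has a left tail.

MAP = 0.8333, posterior mean = 0.8256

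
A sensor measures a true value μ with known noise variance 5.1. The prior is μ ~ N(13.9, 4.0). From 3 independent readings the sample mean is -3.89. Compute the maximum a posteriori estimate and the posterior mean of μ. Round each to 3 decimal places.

MAP = 1.416; posterior mean = 1.416

Posterior for μ is Normal. Precision-weighted mean: (1/4.0·13.9 + 3/5.1·-3.89) / (1/4.0 + 3/5.1) = 1.416.
A Normal posterior is symmetric, so mode = mean.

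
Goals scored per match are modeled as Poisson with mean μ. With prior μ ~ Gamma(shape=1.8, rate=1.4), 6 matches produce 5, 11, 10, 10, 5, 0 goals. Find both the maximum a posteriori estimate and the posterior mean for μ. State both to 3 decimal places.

Σ counts = 41. Posterior: Gamma(shape = 1.8+41 = 42.8, rate = 1.4+6 = 7.4).
Mode = (α−1)/β = 41.8/7.4 = 5.649.
Mean = α/β = 42.8/7.4 = 5.784.
The posterior is right-skewed, so the mean exceeds the mode.

MAP = 5.649; posterior mean = 5.784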